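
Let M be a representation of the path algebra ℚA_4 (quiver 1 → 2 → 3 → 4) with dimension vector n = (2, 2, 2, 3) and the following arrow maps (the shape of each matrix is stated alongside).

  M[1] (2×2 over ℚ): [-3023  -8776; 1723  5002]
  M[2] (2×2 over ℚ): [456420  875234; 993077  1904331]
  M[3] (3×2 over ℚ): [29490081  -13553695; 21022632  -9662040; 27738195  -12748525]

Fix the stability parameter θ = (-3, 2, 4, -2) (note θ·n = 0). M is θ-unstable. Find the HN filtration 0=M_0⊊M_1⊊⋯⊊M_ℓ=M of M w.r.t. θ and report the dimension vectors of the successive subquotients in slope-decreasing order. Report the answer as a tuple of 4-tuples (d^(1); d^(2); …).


Barcode: M ≅ I[1,3], I[1,4], I[4,4]^2. HN layers by μ_θ (5 steps, strictly decreasing):
  μ^(1)=4; μ^(2)=2; μ^(3)=4/3; μ^(4)=-2; μ^(5)=-3

((0, 0, 1, 0); (0, 1, 0, 0); (0, 1, 1, 1); (0, 0, 0, 2); (2, 0, 0, 0))


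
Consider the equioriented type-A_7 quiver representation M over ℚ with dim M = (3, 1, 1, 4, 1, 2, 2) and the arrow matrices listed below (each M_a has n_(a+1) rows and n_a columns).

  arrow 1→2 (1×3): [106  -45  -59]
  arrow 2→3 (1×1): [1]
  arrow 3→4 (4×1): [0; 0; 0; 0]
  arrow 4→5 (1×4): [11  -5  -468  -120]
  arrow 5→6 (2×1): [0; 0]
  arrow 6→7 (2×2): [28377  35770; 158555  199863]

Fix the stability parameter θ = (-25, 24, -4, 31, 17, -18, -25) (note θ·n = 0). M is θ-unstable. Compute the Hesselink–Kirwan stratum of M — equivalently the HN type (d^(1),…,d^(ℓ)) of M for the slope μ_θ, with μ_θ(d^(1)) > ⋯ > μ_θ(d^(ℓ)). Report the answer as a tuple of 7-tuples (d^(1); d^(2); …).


Interval decomposition of M: I[1,1]^2, I[1,3], I[4,4]^3, I[4,5], I[6,7]^2.
HN type (ℓ=5): μ^(1)=31; μ^(2)=24; μ^(3)=10; μ^(4)=-43/2; μ^(5)=-25

((0, 0, 0, 3, 0, 0, 0); (0, 0, 0, 1, 1, 0, 0); (0, 1, 1, 0, 0, 0, 0); (0, 0, 0, 0, 0, 2, 2); (3, 0, 0, 0, 0, 0, 0))


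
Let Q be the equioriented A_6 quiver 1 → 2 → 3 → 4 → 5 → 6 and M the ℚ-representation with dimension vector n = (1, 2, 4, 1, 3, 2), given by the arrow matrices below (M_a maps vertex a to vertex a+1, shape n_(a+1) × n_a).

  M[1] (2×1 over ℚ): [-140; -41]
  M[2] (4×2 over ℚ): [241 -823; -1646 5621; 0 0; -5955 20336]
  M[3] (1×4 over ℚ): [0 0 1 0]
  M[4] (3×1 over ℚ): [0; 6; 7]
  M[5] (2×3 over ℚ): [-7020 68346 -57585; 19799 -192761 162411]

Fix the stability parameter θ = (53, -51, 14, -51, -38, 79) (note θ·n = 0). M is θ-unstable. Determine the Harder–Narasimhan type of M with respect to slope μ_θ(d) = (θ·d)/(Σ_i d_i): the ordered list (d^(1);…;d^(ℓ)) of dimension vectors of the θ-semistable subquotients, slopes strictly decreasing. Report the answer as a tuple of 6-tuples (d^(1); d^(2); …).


Via rank(M_{q-1}∘⋯∘M_p): M ≅ I[1,3], I[2,3], I[3,3], I[3,6], I[5,5], I[5,6].
μ_θ-semistable layers: μ^(1)=79; μ^(2)=14; μ^(3)=1; μ^(4)=-25; μ^(5)=-38; μ^(6)=-51

((0, 0, 0, 0, 0, 2); (0, 0, 3, 0, 0, 0); (1, 1, 0, 0, 0, 0); (0, 0, 1, 1, 1, 0); (0, 0, 0, 0, 2, 0); (0, 1, 0, 0, 0, 0))


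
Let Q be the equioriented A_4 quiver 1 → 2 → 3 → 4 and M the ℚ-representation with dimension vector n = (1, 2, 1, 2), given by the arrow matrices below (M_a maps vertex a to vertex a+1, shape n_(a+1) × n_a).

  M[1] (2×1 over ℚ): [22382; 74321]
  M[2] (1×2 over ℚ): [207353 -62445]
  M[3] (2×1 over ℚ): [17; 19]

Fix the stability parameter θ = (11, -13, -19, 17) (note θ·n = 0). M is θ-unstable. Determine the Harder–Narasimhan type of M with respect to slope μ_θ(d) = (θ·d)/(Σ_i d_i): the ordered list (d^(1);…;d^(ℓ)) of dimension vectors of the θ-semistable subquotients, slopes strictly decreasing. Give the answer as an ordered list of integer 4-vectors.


Via rank(M_{q-1}∘⋯∘M_p): M ≅ I[1,4], I[2,2], I[4,4].
μ_θ-semistable layers: μ^(1)=17; μ^(2)=-7; μ^(3)=-13

((0, 0, 0, 2); (1, 1, 1, 0); (0, 1, 0, 0))


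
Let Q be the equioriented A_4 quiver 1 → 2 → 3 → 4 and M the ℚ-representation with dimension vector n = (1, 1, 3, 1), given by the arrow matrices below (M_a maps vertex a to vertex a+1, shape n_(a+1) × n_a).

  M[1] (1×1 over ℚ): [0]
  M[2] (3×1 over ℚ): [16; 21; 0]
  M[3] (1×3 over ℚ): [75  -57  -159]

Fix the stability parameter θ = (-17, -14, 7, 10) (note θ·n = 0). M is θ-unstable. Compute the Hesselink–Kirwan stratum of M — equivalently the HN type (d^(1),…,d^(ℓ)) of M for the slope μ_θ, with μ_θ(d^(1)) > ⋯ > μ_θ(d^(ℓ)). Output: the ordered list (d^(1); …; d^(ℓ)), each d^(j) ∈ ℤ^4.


Interval decomposition of M: I[1,1], I[2,4], I[3,3]^2.
HN type (ℓ=4): μ^(1)=10; μ^(2)=7; μ^(3)=-14; μ^(4)=-17

((0, 0, 0, 1); (0, 0, 3, 0); (0, 1, 0, 0); (1, 0, 0, 0))


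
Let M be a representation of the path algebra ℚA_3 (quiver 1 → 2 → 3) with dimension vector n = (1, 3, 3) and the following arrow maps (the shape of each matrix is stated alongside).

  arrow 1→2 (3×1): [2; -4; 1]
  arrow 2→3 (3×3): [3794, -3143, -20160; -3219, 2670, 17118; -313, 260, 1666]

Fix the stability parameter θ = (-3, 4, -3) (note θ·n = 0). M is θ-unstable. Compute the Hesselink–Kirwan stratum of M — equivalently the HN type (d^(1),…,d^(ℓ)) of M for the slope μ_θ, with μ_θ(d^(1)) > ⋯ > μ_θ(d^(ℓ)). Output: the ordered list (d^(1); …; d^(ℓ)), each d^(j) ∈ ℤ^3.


Via rank(M_{q-1}∘⋯∘M_p): M ≅ I[1,2], I[2,3]^2, I[3,3].
μ_θ-semistable layers: μ^(1)=4; μ^(2)=1/2; μ^(3)=-3

((0, 1, 0); (0, 2, 2); (1, 0, 1))


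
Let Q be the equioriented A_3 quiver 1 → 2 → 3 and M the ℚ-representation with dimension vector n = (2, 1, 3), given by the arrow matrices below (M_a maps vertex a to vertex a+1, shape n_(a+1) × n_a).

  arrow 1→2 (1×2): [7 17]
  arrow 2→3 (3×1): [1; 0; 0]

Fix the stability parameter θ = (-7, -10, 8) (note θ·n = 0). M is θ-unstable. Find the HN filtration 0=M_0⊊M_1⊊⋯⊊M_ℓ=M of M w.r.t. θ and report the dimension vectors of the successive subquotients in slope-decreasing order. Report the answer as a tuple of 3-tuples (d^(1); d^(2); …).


Interval decomposition of M: I[1,1], I[1,3], I[3,3]^2.
HN type (ℓ=3): μ^(1)=8; μ^(2)=-7; μ^(3)=-17/2

((0, 0, 3); (1, 0, 0); (1, 1, 0))


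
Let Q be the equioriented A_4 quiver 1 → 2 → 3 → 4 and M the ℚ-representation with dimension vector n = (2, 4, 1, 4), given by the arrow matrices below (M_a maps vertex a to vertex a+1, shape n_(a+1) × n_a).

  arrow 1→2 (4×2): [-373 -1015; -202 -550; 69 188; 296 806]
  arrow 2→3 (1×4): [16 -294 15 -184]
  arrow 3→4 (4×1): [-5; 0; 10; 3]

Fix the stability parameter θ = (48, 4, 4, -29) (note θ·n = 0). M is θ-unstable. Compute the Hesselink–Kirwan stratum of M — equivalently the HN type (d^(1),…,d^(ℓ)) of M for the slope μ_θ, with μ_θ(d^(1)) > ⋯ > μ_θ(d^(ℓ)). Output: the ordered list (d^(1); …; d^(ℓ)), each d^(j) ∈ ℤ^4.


Via rank(M_{q-1}∘⋯∘M_p): M ≅ I[1,2], I[1,4], I[2,2]^2, I[4,4]^3.
μ_θ-semistable layers: μ^(1)=26; μ^(2)=27/4; μ^(3)=4; μ^(4)=-29

((1, 1, 0, 0); (1, 1, 1, 1); (0, 2, 0, 0); (0, 0, 0, 3))


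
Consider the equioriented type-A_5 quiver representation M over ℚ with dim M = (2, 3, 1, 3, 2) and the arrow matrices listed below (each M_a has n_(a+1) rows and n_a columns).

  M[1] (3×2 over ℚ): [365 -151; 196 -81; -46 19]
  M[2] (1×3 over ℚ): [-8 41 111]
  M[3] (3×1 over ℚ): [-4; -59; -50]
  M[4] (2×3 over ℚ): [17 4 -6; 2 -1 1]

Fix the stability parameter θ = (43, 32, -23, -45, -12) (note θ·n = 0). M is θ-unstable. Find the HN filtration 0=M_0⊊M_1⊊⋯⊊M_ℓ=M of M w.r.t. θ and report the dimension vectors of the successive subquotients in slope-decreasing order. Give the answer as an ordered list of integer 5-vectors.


Interval decomposition of M: I[1,2], I[1,5], I[2,2], I[4,4], I[4,5].
HN type (ℓ=5): μ^(1)=75/2; μ^(2)=32; μ^(3)=-1; μ^(4)=-12; μ^(5)=-45

((1, 1, 0, 0, 0); (0, 1, 0, 0, 0); (1, 1, 1, 1, 1); (0, 0, 0, 0, 1); (0, 0, 0, 2, 0))


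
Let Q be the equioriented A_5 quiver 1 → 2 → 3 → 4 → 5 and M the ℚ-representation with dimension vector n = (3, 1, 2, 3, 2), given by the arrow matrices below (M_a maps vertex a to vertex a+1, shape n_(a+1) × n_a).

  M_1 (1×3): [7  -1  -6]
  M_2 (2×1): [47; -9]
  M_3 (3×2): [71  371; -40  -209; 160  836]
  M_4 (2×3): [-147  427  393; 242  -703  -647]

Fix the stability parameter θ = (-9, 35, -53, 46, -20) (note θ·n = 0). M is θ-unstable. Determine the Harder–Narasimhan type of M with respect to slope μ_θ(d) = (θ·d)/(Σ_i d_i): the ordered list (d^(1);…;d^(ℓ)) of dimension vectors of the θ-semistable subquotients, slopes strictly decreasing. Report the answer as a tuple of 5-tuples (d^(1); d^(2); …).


Barcode: M ≅ I[1,1]^2, I[1,5], I[3,5], I[4,4]. HN layers by μ_θ (4 steps, strictly decreasing):
  μ^(1)=46; μ^(2)=13; μ^(3)=-9; μ^(4)=-53

((0, 0, 0, 1, 0); (0, 0, 0, 2, 2); (3, 1, 1, 0, 0); (0, 0, 1, 0, 0))


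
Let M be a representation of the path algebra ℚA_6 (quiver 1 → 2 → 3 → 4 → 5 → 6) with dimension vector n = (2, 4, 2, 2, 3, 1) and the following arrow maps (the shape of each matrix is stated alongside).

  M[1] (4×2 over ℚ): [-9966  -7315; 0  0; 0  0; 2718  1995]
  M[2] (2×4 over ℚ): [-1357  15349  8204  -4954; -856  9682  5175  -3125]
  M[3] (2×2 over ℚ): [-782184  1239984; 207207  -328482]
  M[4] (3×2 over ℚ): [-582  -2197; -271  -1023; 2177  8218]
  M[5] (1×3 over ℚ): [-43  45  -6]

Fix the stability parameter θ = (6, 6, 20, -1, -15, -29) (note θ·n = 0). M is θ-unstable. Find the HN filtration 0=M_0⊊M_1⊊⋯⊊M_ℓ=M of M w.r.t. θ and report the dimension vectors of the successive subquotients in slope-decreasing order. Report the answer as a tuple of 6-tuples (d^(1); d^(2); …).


Interval decomposition of M: I[1,1], I[1,5], I[2,2]^2, I[2,3], I[4,6], I[5,5].
HN type (ℓ=4): μ^(1)=20; μ^(2)=6; μ^(3)=16/5; μ^(4)=-15

((0, 0, 1, 0, 0, 0); (1, 3, 0, 0, 0, 0); (1, 1, 1, 1, 1, 0); (0, 0, 0, 1, 2, 1))


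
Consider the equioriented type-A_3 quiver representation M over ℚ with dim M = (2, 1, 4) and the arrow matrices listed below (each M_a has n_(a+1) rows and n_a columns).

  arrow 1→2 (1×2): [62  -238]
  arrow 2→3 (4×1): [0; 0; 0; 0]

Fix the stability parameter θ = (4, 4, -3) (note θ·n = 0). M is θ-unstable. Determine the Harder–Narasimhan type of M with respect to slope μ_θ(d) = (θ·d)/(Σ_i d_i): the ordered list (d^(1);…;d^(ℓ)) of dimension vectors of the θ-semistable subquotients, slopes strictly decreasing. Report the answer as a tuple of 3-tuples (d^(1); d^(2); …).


Via rank(M_{q-1}∘⋯∘M_p): M ≅ I[1,1], I[1,2], I[3,3]^4.
μ_θ-semistable layers: μ^(1)=4; μ^(2)=-3

((2, 1, 0); (0, 0, 4))


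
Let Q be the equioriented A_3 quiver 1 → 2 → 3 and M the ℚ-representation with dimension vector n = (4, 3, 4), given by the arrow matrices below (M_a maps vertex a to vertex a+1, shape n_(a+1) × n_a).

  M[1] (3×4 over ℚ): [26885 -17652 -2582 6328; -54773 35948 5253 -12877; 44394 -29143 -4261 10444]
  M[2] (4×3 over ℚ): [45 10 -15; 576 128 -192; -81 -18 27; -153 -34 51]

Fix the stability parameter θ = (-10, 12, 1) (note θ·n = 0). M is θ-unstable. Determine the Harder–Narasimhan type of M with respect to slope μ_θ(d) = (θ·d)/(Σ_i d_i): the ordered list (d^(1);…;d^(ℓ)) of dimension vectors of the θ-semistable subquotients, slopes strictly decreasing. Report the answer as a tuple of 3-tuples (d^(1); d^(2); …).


Via rank(M_{q-1}∘⋯∘M_p): M ≅ I[1,1], I[1,2]^2, I[1,3], I[3,3]^3.
μ_θ-semistable layers: μ^(1)=12; μ^(2)=13/2; μ^(3)=1; μ^(4)=-10

((0, 2, 0); (0, 1, 1); (0, 0, 3); (4, 0, 0))


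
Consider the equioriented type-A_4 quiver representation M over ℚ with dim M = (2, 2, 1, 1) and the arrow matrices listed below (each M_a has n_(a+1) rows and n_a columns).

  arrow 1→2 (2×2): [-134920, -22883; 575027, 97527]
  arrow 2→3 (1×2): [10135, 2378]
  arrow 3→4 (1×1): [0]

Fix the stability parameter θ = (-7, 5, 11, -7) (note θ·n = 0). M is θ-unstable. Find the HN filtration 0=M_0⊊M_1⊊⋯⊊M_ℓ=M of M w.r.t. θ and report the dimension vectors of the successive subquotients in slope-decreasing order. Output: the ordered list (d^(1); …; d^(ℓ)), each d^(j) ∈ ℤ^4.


Barcode: M ≅ I[1,2], I[1,3], I[4,4]. HN layers by μ_θ (3 steps, strictly decreasing):
  μ^(1)=11; μ^(2)=5; μ^(3)=-7

((0, 0, 1, 0); (0, 2, 0, 0); (2, 0, 0, 1))


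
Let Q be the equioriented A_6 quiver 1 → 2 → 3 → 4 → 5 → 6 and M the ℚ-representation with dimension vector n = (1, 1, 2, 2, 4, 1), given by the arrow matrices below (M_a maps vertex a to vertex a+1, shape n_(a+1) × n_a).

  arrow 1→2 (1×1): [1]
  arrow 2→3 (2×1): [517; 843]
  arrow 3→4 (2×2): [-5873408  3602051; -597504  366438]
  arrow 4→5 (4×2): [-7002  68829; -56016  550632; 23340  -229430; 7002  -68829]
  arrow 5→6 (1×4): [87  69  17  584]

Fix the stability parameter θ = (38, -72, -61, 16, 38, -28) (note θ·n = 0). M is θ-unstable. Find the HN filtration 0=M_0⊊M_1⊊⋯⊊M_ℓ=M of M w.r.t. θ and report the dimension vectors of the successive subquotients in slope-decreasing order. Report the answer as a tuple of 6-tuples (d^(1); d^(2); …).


Interval decomposition of M: I[1,4], I[3,3], I[4,6], I[5,5]^3.
HN type (ℓ=5): μ^(1)=38; μ^(2)=16; μ^(3)=26/3; μ^(4)=-95/3; μ^(5)=-61

((0, 0, 0, 0, 3, 0); (0, 0, 0, 1, 0, 0); (0, 0, 0, 1, 1, 1); (1, 1, 1, 0, 0, 0); (0, 0, 1, 0, 0, 0))


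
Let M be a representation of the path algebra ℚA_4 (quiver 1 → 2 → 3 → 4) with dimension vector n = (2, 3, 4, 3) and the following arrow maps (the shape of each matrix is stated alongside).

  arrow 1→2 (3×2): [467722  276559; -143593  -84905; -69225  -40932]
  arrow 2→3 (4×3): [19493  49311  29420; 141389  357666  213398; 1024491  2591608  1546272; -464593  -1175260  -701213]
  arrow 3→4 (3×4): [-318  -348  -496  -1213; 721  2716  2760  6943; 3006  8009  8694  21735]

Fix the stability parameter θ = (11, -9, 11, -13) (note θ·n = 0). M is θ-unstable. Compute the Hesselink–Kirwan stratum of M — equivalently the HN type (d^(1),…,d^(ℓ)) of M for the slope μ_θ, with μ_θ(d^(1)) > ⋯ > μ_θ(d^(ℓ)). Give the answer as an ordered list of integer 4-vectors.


Via rank(M_{q-1}∘⋯∘M_p): M ≅ I[1,4]^2, I[2,4], I[3,3].
μ_θ-semistable layers: μ^(1)=11; μ^(2)=0; μ^(3)=-1; μ^(4)=-9

((0, 0, 1, 0); (2, 2, 2, 2); (0, 0, 1, 1); (0, 1, 0, 0))


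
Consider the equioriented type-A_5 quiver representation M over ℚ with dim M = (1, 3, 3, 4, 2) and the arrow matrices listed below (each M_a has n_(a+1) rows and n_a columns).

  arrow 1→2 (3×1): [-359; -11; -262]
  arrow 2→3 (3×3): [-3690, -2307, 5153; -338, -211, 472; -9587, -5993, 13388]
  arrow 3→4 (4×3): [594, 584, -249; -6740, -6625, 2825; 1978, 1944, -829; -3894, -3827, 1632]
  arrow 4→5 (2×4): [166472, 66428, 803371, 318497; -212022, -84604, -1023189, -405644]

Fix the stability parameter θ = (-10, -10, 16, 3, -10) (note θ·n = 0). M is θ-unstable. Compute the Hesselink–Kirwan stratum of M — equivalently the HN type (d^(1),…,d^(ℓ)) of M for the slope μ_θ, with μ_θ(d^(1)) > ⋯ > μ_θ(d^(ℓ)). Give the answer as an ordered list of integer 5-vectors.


Interval decomposition of M: I[1,5], I[2,3], I[2,5], I[4,4]^2.
HN type (ℓ=3): μ^(1)=16; μ^(2)=3; μ^(3)=-10

((0, 0, 1, 0, 0); (0, 0, 2, 4, 2); (1, 3, 0, 0, 0))


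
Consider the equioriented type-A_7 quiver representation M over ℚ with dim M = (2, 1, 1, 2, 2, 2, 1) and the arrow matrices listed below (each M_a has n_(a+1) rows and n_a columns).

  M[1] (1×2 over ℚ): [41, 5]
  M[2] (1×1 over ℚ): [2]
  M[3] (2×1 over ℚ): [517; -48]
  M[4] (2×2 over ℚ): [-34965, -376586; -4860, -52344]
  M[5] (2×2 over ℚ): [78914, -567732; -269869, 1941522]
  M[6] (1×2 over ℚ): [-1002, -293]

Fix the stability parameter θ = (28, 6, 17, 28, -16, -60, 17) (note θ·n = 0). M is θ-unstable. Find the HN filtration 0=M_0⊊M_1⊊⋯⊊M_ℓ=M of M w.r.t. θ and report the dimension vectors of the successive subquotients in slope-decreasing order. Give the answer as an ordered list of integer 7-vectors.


Interval decomposition of M: I[1,1], I[1,7], I[4,4], I[5,5], I[6,6].
HN type (ℓ=5): μ^(1)=28; μ^(2)=17; μ^(3)=1/2; μ^(4)=-16; μ^(5)=-60

((1, 0, 0, 1, 0, 0, 0); (0, 0, 0, 0, 0, 0, 1); (1, 1, 1, 1, 1, 1, 0); (0, 0, 0, 0, 1, 0, 0); (0, 0, 0, 0, 0, 1, 0))


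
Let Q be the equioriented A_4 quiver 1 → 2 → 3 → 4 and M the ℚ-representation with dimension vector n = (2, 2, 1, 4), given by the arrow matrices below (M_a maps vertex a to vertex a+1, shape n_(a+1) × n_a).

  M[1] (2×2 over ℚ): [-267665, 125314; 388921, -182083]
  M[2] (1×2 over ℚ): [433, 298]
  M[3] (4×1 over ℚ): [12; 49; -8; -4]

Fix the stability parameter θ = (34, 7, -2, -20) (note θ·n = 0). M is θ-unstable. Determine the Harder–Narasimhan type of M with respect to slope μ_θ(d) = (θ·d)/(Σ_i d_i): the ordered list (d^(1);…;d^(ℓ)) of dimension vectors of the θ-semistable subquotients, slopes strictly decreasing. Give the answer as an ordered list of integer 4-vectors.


Via rank(M_{q-1}∘⋯∘M_p): M ≅ I[1,2], I[1,4], I[4,4]^3.
μ_θ-semistable layers: μ^(1)=41/2; μ^(2)=19/4; μ^(3)=-20

((1, 1, 0, 0); (1, 1, 1, 1); (0, 0, 0, 3))


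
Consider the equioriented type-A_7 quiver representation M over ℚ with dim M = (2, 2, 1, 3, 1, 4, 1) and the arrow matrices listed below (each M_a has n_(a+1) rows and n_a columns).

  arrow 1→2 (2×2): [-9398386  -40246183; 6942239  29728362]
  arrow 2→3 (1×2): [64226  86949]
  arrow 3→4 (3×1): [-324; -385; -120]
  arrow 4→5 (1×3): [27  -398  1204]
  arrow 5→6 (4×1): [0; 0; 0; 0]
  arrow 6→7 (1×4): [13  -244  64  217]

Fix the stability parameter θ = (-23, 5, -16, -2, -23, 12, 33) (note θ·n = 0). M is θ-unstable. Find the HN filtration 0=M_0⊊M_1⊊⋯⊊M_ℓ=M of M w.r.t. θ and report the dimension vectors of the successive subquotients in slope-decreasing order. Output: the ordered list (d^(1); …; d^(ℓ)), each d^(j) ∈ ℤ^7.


Interval decomposition of M: I[1,2], I[1,5], I[4,4]^2, I[6,6]^3, I[6,7].
HN type (ℓ=6): μ^(1)=33; μ^(2)=12; μ^(3)=5; μ^(4)=-2; μ^(5)=-9; μ^(6)=-23

((0, 0, 0, 0, 0, 0, 1); (0, 0, 0, 0, 0, 4, 0); (0, 1, 0, 0, 0, 0, 0); (0, 0, 0, 2, 0, 0, 0); (0, 1, 1, 1, 1, 0, 0); (2, 0, 0, 0, 0, 0, 0))


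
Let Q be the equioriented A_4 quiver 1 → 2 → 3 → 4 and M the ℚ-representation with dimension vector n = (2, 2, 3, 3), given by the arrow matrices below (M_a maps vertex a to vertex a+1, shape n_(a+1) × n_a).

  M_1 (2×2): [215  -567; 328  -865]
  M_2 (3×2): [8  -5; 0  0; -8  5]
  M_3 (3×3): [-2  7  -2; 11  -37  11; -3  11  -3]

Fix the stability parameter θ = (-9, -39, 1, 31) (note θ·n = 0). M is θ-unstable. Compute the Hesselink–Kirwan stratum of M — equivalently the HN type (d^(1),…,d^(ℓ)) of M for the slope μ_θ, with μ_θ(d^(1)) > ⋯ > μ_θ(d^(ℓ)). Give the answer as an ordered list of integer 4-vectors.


Interval decomposition of M: I[1,2], I[1,3], I[3,4]^2, I[4,4].
HN type (ℓ=3): μ^(1)=31; μ^(2)=1; μ^(3)=-24

((0, 0, 0, 3); (0, 0, 3, 0); (2, 2, 0, 0))


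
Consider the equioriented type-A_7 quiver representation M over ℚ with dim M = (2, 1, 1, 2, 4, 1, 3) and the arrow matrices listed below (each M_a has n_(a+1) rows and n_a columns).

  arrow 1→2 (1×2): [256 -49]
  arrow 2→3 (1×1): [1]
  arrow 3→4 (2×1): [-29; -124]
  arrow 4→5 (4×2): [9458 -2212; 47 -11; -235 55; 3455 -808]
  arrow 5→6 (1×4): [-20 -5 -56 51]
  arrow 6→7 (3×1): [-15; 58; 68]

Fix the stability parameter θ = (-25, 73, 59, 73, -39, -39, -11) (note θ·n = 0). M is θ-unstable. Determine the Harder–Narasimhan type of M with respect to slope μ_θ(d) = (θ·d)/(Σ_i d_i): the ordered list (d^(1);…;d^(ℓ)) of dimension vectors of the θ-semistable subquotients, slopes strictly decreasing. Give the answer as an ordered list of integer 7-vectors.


Via rank(M_{q-1}∘⋯∘M_p): M ≅ I[1,1], I[1,7], I[4,5], I[5,5]^2, I[7,7]^2.
μ_θ-semistable layers: μ^(1)=58/3; μ^(2)=17; μ^(3)=-11; μ^(4)=-25; μ^(5)=-39

((0, 1, 1, 1, 1, 1, 1); (0, 0, 0, 1, 1, 0, 0); (0, 0, 0, 0, 0, 0, 2); (2, 0, 0, 0, 0, 0, 0); (0, 0, 0, 0, 2, 0, 0))


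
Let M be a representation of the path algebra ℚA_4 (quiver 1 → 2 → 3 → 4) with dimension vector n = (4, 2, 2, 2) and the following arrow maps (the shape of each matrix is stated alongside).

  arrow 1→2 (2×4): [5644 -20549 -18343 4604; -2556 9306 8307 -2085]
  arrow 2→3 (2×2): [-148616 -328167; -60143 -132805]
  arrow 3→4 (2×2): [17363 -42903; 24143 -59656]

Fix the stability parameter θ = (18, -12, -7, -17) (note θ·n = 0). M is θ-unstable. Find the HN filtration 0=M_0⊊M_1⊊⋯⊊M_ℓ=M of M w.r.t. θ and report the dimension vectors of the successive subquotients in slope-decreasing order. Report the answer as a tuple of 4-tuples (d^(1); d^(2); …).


Barcode: M ≅ I[1,1]^2, I[1,4]^2. HN layers by μ_θ (2 steps, strictly decreasing):
  μ^(1)=18; μ^(2)=-9/2

((2, 0, 0, 0); (2, 2, 2, 2))


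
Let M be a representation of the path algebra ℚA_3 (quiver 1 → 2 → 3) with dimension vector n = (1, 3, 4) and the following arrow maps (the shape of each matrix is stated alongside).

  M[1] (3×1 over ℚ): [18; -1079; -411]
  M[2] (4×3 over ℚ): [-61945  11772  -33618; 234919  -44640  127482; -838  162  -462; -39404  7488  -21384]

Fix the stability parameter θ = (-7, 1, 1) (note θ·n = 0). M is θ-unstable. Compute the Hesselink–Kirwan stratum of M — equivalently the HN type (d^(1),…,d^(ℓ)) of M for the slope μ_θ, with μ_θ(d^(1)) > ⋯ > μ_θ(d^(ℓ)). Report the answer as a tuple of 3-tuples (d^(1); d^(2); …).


Via rank(M_{q-1}∘⋯∘M_p): M ≅ I[1,2], I[2,3]^2, I[3,3]^2.
μ_θ-semistable layers: μ^(1)=1; μ^(2)=-7

((0, 3, 4); (1, 0, 0))


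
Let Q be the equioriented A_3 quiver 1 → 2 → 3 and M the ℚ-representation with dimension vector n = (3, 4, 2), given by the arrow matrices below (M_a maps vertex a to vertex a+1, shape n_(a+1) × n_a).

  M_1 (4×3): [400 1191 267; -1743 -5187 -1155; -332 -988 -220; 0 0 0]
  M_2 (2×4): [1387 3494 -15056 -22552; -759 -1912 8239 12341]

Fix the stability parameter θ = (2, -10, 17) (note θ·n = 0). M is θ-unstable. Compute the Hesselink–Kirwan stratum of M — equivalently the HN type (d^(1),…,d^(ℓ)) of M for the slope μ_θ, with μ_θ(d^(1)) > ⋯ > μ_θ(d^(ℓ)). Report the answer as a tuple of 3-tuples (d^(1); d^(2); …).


Via rank(M_{q-1}∘⋯∘M_p): M ≅ I[1,1], I[1,3]^2, I[2,2]^2.
μ_θ-semistable layers: μ^(1)=17; μ^(2)=2; μ^(3)=-4; μ^(4)=-10

((0, 0, 2); (1, 0, 0); (2, 2, 0); (0, 2, 0))


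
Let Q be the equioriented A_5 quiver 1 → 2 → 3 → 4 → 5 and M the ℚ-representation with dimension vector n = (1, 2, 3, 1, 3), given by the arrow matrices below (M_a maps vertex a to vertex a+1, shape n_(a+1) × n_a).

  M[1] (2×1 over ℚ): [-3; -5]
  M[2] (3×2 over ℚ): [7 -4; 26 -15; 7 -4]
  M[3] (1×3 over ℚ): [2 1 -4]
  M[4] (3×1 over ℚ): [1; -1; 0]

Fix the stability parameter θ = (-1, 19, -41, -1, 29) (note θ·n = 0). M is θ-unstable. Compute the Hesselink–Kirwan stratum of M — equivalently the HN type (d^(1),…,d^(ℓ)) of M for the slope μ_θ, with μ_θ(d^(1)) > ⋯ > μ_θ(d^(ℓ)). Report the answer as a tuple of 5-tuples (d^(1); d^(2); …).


Barcode: M ≅ I[1,5], I[2,3], I[3,3], I[5,5]^2. HN layers by μ_θ (5 steps, strictly decreasing):
  μ^(1)=29; μ^(2)=-1; μ^(3)=-23/3; μ^(4)=-11; μ^(5)=-41

((0, 0, 0, 0, 3); (0, 0, 0, 1, 0); (1, 1, 1, 0, 0); (0, 1, 1, 0, 0); (0, 0, 1, 0, 0))


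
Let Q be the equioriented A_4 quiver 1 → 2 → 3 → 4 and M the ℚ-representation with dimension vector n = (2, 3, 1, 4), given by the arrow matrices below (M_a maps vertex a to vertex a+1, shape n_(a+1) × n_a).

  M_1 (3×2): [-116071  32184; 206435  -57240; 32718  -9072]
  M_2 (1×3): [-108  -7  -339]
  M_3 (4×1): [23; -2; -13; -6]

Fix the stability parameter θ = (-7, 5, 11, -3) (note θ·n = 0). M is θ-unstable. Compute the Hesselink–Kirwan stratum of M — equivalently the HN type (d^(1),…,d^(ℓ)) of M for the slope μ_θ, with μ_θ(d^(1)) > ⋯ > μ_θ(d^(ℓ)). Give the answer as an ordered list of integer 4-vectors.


Via rank(M_{q-1}∘⋯∘M_p): M ≅ I[1,1], I[1,4], I[2,2]^2, I[4,4]^3.
μ_θ-semistable layers: μ^(1)=5; μ^(2)=13/3; μ^(3)=-3; μ^(4)=-7

((0, 2, 0, 0); (0, 1, 1, 1); (0, 0, 0, 3); (2, 0, 0, 0))


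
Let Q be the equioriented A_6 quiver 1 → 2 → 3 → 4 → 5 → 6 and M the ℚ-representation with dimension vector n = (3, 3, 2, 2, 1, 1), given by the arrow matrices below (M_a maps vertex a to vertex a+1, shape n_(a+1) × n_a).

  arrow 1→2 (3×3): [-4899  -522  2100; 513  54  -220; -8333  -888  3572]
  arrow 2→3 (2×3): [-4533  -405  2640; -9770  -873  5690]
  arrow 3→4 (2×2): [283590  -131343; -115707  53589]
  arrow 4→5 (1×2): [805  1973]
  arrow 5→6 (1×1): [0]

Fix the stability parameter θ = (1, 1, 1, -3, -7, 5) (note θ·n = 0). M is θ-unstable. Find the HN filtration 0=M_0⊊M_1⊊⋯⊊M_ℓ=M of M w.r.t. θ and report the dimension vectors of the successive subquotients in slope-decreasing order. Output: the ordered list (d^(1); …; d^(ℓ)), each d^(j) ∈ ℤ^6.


Via rank(M_{q-1}∘⋯∘M_p): M ≅ I[1,1], I[1,2], I[1,4], I[2,5], I[6,6].
μ_θ-semistable layers: μ^(1)=5; μ^(2)=1; μ^(3)=0; μ^(4)=-2

((0, 0, 0, 0, 0, 1); (2, 1, 0, 0, 0, 0); (1, 1, 1, 1, 0, 0); (0, 1, 1, 1, 1, 0))


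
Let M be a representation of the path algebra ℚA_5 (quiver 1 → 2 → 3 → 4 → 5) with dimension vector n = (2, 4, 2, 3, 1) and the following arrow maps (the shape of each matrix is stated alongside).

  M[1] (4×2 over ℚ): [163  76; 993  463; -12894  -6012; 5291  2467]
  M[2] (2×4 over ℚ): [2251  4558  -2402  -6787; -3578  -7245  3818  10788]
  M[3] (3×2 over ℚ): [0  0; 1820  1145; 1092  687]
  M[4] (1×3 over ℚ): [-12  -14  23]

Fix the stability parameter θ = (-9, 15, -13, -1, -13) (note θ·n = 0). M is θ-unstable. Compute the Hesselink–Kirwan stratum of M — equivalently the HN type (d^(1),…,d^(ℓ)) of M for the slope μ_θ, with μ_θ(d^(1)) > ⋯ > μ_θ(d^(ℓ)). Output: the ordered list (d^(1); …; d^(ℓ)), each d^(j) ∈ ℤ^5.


Barcode: M ≅ I[1,3], I[1,5], I[2,2]^2, I[4,4]^2. HN layers by μ_θ (5 steps, strictly decreasing):
  μ^(1)=15; μ^(2)=1; μ^(3)=-1; μ^(4)=-3; μ^(5)=-9

((0, 2, 0, 0, 0); (0, 1, 1, 0, 0); (0, 0, 0, 2, 0); (0, 1, 1, 1, 1); (2, 0, 0, 0, 0))


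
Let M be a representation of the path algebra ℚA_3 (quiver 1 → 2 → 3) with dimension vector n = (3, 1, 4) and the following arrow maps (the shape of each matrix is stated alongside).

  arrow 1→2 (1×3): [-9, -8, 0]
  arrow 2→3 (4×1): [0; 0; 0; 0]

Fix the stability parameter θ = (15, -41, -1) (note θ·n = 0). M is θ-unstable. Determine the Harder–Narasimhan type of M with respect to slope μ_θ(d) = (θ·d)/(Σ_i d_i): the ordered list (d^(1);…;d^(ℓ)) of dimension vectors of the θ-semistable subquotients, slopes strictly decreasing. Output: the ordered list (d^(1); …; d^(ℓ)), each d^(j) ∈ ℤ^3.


Interval decomposition of M: I[1,1]^2, I[1,2], I[3,3]^4.
HN type (ℓ=3): μ^(1)=15; μ^(2)=-1; μ^(3)=-13

((2, 0, 0); (0, 0, 4); (1, 1, 0))


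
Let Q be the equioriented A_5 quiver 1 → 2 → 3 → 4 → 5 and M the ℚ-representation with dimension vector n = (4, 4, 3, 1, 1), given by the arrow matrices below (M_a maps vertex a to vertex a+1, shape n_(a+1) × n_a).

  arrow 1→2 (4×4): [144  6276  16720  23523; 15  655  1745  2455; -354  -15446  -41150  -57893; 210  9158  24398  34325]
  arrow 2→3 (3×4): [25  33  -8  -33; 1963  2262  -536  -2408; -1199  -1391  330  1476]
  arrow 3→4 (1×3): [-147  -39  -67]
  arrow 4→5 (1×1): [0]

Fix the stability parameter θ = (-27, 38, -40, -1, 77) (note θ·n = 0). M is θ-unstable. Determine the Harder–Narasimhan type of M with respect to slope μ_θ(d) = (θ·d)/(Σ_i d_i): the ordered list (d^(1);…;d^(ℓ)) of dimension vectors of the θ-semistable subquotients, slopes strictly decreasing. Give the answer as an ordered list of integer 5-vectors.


Interval decomposition of M: I[1,1]^2, I[1,3], I[1,4], I[2,2], I[2,3], I[5,5].
HN type (ℓ=4): μ^(1)=77; μ^(2)=38; μ^(3)=-1; μ^(4)=-27

((0, 0, 0, 0, 1); (0, 1, 0, 0, 0); (0, 3, 3, 1, 0); (4, 0, 0, 0, 0))


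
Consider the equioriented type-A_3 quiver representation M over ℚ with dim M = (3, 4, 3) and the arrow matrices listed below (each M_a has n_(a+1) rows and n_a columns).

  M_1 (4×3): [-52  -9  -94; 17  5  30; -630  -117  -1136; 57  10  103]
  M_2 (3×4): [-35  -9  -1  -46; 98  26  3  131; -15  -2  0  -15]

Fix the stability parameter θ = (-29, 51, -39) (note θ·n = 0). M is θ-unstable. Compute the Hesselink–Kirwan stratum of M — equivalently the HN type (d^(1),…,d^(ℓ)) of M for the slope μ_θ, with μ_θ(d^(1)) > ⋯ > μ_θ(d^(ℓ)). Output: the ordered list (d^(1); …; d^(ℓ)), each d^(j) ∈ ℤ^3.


Via rank(M_{q-1}∘⋯∘M_p): M ≅ I[1,2], I[1,3]^2, I[2,3].
μ_θ-semistable layers: μ^(1)=51; μ^(2)=6; μ^(3)=-29

((0, 1, 0); (0, 3, 3); (3, 0, 0))


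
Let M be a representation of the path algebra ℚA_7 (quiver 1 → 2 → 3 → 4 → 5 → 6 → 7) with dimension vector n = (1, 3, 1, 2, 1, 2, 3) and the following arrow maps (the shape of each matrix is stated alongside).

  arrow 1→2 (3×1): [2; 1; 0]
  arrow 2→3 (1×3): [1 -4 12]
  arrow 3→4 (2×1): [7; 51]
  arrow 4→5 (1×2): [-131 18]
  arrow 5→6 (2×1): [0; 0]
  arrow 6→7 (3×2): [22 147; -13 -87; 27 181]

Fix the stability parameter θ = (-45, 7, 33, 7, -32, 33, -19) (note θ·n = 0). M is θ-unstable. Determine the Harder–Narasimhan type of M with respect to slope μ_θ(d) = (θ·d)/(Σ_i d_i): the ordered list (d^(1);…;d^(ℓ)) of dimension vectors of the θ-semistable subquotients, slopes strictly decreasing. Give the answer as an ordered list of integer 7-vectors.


Interval decomposition of M: I[1,5], I[2,2]^2, I[4,4], I[6,7]^2, I[7,7].
HN type (ℓ=4): μ^(1)=7; μ^(2)=15/4; μ^(3)=-19; μ^(4)=-45

((0, 2, 0, 1, 0, 2, 2); (0, 1, 1, 1, 1, 0, 0); (0, 0, 0, 0, 0, 0, 1); (1, 0, 0, 0, 0, 0, 0))


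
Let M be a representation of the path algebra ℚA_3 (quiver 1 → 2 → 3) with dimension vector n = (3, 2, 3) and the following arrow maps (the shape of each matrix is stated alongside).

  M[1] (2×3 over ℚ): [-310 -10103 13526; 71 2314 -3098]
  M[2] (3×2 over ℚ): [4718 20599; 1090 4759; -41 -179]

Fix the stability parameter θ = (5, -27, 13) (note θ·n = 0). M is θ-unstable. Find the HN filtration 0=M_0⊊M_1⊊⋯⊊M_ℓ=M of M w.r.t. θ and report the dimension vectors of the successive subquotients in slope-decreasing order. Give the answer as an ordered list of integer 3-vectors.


Barcode: M ≅ I[1,1], I[1,3]^2, I[3,3]. HN layers by μ_θ (3 steps, strictly decreasing):
  μ^(1)=13; μ^(2)=5; μ^(3)=-11

((0, 0, 3); (1, 0, 0); (2, 2, 0))


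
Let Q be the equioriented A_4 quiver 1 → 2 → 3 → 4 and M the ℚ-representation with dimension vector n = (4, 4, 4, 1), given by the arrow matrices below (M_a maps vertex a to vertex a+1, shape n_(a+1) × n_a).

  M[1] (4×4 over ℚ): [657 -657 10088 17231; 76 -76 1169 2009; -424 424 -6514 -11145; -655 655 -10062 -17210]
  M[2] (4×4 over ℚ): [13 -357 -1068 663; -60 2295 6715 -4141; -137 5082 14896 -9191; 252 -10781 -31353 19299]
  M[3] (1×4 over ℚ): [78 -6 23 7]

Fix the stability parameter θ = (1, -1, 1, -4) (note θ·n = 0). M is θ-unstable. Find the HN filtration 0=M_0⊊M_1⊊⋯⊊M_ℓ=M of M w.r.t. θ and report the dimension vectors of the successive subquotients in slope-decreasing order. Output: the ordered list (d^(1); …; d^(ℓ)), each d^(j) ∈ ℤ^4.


Via rank(M_{q-1}∘⋯∘M_p): M ≅ I[1,1], I[1,3]^2, I[1,4], I[2,3].
μ_θ-semistable layers: μ^(1)=1; μ^(2)=0; μ^(3)=-3/4; μ^(4)=-1

((1, 0, 3, 0); (2, 2, 0, 0); (1, 1, 1, 1); (0, 1, 0, 0))


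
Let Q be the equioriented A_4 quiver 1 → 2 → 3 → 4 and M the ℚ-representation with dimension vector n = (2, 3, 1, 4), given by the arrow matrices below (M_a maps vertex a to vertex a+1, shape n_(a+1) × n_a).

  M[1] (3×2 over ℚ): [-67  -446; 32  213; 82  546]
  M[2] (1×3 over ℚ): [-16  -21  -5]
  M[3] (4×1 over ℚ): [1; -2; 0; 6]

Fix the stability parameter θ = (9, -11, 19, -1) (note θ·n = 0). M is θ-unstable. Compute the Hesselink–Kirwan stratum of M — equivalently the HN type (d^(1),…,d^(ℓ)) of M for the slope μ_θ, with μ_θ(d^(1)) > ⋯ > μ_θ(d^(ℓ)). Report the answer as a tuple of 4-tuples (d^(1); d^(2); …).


Interval decomposition of M: I[1,2], I[1,4], I[2,2], I[4,4]^3.
HN type (ℓ=3): μ^(1)=9; μ^(2)=-1; μ^(3)=-11

((0, 0, 1, 1); (2, 2, 0, 3); (0, 1, 0, 0))


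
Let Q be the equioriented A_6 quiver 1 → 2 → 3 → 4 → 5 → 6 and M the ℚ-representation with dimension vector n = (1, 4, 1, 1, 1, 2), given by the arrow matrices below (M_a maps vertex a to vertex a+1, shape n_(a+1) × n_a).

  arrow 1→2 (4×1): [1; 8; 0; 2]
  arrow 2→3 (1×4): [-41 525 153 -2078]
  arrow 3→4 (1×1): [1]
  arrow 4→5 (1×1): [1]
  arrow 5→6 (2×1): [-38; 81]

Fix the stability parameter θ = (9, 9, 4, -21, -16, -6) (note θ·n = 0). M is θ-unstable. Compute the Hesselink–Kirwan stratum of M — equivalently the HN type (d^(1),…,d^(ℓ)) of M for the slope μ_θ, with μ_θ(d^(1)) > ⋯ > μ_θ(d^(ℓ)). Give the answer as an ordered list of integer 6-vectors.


Barcode: M ≅ I[1,6], I[2,2]^3, I[6,6]. HN layers by μ_θ (3 steps, strictly decreasing):
  μ^(1)=9; μ^(2)=-7/2; μ^(3)=-6

((0, 3, 0, 0, 0, 0); (1, 1, 1, 1, 1, 1); (0, 0, 0, 0, 0, 1))


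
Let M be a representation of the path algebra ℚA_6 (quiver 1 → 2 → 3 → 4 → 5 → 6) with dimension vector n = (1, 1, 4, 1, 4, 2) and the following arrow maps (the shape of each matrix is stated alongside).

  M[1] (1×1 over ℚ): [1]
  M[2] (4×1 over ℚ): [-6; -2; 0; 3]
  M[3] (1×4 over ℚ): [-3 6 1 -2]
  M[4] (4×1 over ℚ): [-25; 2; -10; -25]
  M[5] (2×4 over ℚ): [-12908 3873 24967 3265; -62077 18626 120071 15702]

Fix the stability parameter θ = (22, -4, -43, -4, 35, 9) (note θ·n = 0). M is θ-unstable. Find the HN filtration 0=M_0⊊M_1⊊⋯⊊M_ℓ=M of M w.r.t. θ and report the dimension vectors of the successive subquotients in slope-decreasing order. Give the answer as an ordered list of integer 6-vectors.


Via rank(M_{q-1}∘⋯∘M_p): M ≅ I[1,3], I[3,3]^2, I[3,6], I[5,5]^2, I[5,6].
μ_θ-semistable layers: μ^(1)=35; μ^(2)=22; μ^(3)=-4; μ^(4)=-25/3; μ^(5)=-43

((0, 0, 0, 0, 2, 0); (0, 0, 0, 0, 2, 2); (0, 0, 0, 1, 0, 0); (1, 1, 1, 0, 0, 0); (0, 0, 3, 0, 0, 0))


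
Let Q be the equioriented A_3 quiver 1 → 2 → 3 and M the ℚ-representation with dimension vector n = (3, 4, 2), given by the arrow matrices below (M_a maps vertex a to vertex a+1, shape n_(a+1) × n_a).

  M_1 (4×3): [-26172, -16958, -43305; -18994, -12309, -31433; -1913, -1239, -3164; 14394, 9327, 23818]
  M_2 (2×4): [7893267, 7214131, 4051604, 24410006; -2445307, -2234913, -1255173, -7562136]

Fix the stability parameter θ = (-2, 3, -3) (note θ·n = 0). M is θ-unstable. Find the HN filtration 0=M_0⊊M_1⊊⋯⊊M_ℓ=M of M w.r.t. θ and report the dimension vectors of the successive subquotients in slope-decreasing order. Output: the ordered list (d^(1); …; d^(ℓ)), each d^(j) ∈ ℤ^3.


Interval decomposition of M: I[1,2], I[1,3]^2, I[2,2].
HN type (ℓ=3): μ^(1)=3; μ^(2)=0; μ^(3)=-2

((0, 2, 0); (0, 2, 2); (3, 0, 0))


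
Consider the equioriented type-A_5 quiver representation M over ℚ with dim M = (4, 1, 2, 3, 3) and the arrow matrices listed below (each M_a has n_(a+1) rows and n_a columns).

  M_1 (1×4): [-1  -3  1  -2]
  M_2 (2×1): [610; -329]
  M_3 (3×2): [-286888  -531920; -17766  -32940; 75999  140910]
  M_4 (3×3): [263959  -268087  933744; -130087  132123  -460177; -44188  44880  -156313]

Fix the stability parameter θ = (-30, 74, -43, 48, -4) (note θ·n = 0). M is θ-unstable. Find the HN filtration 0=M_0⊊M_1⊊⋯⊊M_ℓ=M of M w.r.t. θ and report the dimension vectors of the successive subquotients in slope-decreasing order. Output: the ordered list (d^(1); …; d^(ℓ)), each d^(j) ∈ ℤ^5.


Via rank(M_{q-1}∘⋯∘M_p): M ≅ I[1,1]^3, I[1,3], I[3,5], I[4,4], I[4,5], I[5,5].
μ_θ-semistable layers: μ^(1)=48; μ^(2)=22; μ^(3)=31/2; μ^(4)=-4; μ^(5)=-30; μ^(6)=-43

((0, 0, 0, 1, 0); (0, 0, 0, 2, 2); (0, 1, 1, 0, 0); (0, 0, 0, 0, 1); (4, 0, 0, 0, 0); (0, 0, 1, 0, 0))


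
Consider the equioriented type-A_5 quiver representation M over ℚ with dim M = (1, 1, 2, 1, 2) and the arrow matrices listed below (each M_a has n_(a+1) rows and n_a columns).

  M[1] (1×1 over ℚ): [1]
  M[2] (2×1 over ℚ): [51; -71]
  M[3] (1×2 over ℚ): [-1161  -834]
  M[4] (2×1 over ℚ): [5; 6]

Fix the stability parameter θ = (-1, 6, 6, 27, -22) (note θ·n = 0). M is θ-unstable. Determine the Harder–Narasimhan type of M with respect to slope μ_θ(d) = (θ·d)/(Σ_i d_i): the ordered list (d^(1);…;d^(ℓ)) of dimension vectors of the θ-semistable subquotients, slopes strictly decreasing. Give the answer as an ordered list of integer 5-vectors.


Barcode: M ≅ I[1,5], I[3,3], I[5,5]. HN layers by μ_θ (4 steps, strictly decreasing):
  μ^(1)=6; μ^(2)=17/4; μ^(3)=-1; μ^(4)=-22

((0, 0, 1, 0, 0); (0, 1, 1, 1, 1); (1, 0, 0, 0, 0); (0, 0, 0, 0, 1))


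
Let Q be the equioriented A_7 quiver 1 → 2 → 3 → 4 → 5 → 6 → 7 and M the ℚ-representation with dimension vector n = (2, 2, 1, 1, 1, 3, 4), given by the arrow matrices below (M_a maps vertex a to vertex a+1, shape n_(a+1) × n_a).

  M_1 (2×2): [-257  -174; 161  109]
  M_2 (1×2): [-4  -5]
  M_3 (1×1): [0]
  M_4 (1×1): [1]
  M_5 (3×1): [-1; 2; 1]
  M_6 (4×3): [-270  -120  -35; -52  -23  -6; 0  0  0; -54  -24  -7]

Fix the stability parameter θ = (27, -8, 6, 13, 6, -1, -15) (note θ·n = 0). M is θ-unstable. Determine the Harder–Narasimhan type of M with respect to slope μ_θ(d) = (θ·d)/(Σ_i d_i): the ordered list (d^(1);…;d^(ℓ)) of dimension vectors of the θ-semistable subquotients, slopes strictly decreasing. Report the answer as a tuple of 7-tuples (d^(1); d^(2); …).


Interval decomposition of M: I[1,2], I[1,3], I[4,7], I[6,6], I[6,7], I[7,7]^2.
HN type (ℓ=6): μ^(1)=19/2; μ^(2)=25/3; μ^(3)=3/4; μ^(4)=-1; μ^(5)=-8; μ^(6)=-15

((1, 1, 0, 0, 0, 0, 0); (1, 1, 1, 0, 0, 0, 0); (0, 0, 0, 1, 1, 1, 1); (0, 0, 0, 0, 0, 1, 0); (0, 0, 0, 0, 0, 1, 1); (0, 0, 0, 0, 0, 0, 2))


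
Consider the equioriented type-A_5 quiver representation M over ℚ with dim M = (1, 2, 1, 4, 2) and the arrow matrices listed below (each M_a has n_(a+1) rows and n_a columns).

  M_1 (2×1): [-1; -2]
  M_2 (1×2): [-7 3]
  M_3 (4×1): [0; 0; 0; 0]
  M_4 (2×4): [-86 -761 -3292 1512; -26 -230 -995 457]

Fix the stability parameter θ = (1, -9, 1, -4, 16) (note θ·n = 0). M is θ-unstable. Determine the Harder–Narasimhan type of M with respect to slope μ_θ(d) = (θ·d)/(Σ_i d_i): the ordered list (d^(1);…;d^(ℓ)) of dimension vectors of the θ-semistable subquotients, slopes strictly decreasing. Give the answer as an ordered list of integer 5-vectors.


Interval decomposition of M: I[1,3], I[2,2], I[4,4]^2, I[4,5]^2.
HN type (ℓ=4): μ^(1)=16; μ^(2)=1; μ^(3)=-4; μ^(4)=-9

((0, 0, 0, 0, 2); (0, 0, 1, 0, 0); (1, 1, 0, 4, 0); (0, 1, 0, 0, 0))


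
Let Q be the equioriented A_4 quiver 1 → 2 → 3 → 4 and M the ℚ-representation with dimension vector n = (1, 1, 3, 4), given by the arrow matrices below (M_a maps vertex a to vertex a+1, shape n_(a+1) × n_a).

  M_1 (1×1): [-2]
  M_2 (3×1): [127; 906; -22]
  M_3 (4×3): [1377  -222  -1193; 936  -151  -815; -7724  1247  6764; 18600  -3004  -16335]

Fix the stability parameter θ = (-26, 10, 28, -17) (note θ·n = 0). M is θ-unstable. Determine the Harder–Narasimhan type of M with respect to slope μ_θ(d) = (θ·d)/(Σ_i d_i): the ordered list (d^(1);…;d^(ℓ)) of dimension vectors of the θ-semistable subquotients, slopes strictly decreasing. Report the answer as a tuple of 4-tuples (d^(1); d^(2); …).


Barcode: M ≅ I[1,4], I[3,4]^2, I[4,4]. HN layers by μ_θ (4 steps, strictly decreasing):
  μ^(1)=7; μ^(2)=11/2; μ^(3)=-17; μ^(4)=-26

((0, 1, 1, 1); (0, 0, 2, 2); (0, 0, 0, 1); (1, 0, 0, 0))
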